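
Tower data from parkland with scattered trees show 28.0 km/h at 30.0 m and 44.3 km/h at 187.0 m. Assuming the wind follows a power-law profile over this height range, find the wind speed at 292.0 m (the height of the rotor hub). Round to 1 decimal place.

49.5 km/h

First find α: α = ln(V₂/V₁)/ln(z₂/z₁) = ln(44.3/28.0)/ln(187.0/30.0) = 0.45878/1.82991 = 0.2507
Extrapolate from 187.0 m to 292.0 m: V₃ = 44.3 × (292.0/187.0)^0.2507 = 44.3 × 1.1182 = 49.5367 km/h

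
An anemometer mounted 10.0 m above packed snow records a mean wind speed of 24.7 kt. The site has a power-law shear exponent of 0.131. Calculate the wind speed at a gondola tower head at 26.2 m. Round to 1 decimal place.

Power-law profile: V₂ = V₁ · (z₂/z₁)^α
V₂ = 24.7 × (26.2/10.0)^0.131 = 24.7 × (2.6200)^0.131
    = 24.7 × 1.1345 = 28.0217 kt

28.0 kt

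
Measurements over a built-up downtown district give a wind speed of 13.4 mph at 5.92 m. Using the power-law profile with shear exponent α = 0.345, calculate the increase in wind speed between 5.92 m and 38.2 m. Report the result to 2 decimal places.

Power law: V₂ = V₁ · (z₂/z₁)^α = 13.4 × (6.4527)^0.345 = 25.4956 mph
ΔV = 25.4956 − 13.4 = 12.0956 mph

12.10 mph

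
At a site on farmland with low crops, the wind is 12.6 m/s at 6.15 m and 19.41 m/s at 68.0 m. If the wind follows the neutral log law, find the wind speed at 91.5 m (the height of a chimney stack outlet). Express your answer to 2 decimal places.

Log law: V ∝ ln(z/z₀). From the pair, with r = V₁/V₂ = 0.64915,
ln z₀ = (ln z₁ − r·ln z₂)/(1 − r) = (1.8165 − 0.64915×4.2195)/0.35085 = -2.6297 → z₀ = 0.07210 m
V₃ = V₁ · ln(z₃/z₀)/ln(z₁/z₀) = 12.6 × 7.1461/4.4462 = 20.2512 m/s

20.25 m/s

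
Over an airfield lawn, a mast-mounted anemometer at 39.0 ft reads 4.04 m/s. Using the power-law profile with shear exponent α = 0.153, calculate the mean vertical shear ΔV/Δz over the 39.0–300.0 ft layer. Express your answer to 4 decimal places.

0.0057 m/s/ft

Power law: V₂ = V₁ · (z₂/z₁)^α = 4.04 × (7.6923)^0.153 = 5.5201 m/s
ΔV/Δz = (5.5201 − 4.04)/(300.0 − 39.0) = 1.4801/261.0000 = 0.00567 m/s/ft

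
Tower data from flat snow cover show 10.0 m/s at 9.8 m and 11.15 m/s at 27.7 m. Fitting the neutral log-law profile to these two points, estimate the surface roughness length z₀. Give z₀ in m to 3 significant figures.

z₀ ≈ 0.00117 m

Log law: V(z) ∝ ln(z/z₀). With r = V₁/V₂ = 10.0/11.15 = 0.89686,
r · ln(z₂/z₀) = ln(z₁/z₀) ⇒ ln z₀ = (ln z₁ − r·ln z₂)/(1 − r)
ln z₀ = (2.28238 − 0.89686×3.32143) / 0.10314 = -6.7528
z₀ = exp(-6.7528) = 0.001168 m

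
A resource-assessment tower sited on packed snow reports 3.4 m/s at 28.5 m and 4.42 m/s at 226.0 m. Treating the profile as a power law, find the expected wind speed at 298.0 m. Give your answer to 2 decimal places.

4.58 m/s

First find α: α = ln(V₂/V₁)/ln(z₂/z₁) = ln(4.42/3.4)/ln(226.0/28.5) = 0.26236/2.07063 = 0.1267
Extrapolate from 226.0 m to 298.0 m: V₃ = 4.42 × (298.0/226.0)^0.1267 = 4.42 × 1.0357 = 4.5776 m/s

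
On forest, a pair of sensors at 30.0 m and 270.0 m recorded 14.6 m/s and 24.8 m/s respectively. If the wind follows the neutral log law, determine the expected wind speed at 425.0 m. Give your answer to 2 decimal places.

26.91 m/s

Log law: V ∝ ln(z/z₀). From the pair, with r = V₁/V₂ = 0.58871,
ln z₀ = (ln z₁ − r·ln z₂)/(1 − r) = (3.4012 − 0.58871×5.5984)/0.41129 = 0.2562 → z₀ = 1.292 m
V₃ = V₁ · ln(z₃/z₀)/ln(z₁/z₀) = 14.6 × 5.7959/3.1450 = 26.9060 m/s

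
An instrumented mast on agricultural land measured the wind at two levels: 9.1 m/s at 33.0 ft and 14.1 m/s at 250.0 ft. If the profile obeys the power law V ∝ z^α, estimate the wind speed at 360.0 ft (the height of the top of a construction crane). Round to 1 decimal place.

First find α: α = ln(V₂/V₁)/ln(z₂/z₁) = ln(14.1/9.1)/ln(250.0/33.0) = 0.43790/2.02495 = 0.2163
Extrapolate from 250.0 ft to 360.0 ft: V₃ = 14.1 × (360.0/250.0)^0.2163 = 14.1 × 1.0820 = 15.2569 m/s

15.3 m/s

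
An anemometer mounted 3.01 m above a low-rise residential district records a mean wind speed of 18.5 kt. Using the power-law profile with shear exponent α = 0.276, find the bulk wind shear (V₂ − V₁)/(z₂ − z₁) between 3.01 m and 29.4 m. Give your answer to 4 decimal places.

Power law: V₂ = V₁ · (z₂/z₁)^α = 18.5 × (9.7674)^0.276 = 34.7017 kt
ΔV/Δz = (34.7017 − 18.5)/(29.4 − 3.01) = 16.2017/26.3900 = 0.61393 kt/m

0.6139 kt/m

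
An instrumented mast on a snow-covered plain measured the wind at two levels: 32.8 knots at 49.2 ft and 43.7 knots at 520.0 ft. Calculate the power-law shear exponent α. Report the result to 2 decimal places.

α ≈ 0.12

Power law: V₂/V₁ = (z₂/z₁)^α ⇒ α = ln(V₂/V₁) / ln(z₂/z₁)
α = ln(43.7/32.8) / ln(520.0/49.2) = ln(1.3323) / ln(10.5691)
  = 0.28692 / 2.35794 = 0.12168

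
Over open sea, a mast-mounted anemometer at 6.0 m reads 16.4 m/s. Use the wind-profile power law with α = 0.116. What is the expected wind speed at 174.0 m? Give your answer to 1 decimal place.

24.2 m/s

Power-law profile: V₂ = V₁ · (z₂/z₁)^α
V₂ = 16.4 × (174.0/6.0)^0.116 = 16.4 × (29.0000)^0.116
    = 16.4 × 1.4779 = 24.2372 m/s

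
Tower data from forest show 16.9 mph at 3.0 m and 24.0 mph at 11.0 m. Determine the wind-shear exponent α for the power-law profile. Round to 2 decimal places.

α ≈ 0.27

Power law: V₂/V₁ = (z₂/z₁)^α ⇒ α = ln(V₂/V₁) / ln(z₂/z₁)
α = ln(24.0/16.9) / ln(11.0/3.0) = ln(1.4201) / ln(3.6667)
  = 0.35074 / 1.29928 = 0.26995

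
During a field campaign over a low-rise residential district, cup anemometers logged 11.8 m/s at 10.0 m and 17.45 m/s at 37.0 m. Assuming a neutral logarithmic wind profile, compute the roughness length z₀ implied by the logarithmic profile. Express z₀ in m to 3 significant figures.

Log law: V(z) ∝ ln(z/z₀). With r = V₁/V₂ = 11.8/17.45 = 0.67622,
r · ln(z₂/z₀) = ln(z₁/z₀) ⇒ ln z₀ = (ln z₁ − r·ln z₂)/(1 − r)
ln z₀ = (2.30259 − 0.67622×3.61092) / 0.32378 = -0.4299
z₀ = exp(-0.4299) = 0.6506 m

z₀ ≈ 0.651 m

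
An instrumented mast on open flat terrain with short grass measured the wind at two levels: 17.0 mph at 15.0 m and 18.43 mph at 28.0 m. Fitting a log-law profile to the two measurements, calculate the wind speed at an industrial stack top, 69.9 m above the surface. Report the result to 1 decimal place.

Log law: V ∝ ln(z/z₀). From the pair, with r = V₁/V₂ = 0.92241,
ln z₀ = (ln z₁ − r·ln z₂)/(1 − r) = (2.7081 − 0.92241×3.3322)/0.07759 = -4.7120 → z₀ = 0.008987 m
V₃ = V₁ · ln(z₃/z₀)/ln(z₁/z₀) = 17.0 × 8.9590/7.4200 = 20.5260 mph

20.5 mph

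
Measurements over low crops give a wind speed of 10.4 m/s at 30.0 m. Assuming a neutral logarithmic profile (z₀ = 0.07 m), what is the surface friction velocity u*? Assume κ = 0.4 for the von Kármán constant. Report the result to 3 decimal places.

u* ≈ 0.686 m/s

Log law: V(z) = (u*/κ) · ln(z/z₀) ⇒ u* = κ · V / ln(z/z₀)
u* = 0.4 × 10.4 / ln(30.0/0.07) = 0.4 × 10.4 / 6.0605
   = 4.1600 / 6.0605 = 0.6864 m/s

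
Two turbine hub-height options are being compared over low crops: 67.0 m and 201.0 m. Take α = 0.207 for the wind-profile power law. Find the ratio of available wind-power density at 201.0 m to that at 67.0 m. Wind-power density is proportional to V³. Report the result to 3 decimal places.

Speed ratio: V_B/V_A = (z_B/z_A)^α = (201.0/67.0)^0.207 = (3.0000)^0.207 = 1.25535
Power-density ratio: P_B/P_A = (V_B/V_A)³ = (1.25535)³ = 1.97830

1.978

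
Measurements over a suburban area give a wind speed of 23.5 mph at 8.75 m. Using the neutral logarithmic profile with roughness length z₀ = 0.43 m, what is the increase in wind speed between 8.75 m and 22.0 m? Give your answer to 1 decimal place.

7.2 mph

Log law: V₂ = V₁ · ln(z₂/z₀)/ln(z₁/z₀) = 23.5 × 3.9350/3.0130 = 30.6910 mph
ΔV = 30.6910 − 23.5 = 7.1910 mph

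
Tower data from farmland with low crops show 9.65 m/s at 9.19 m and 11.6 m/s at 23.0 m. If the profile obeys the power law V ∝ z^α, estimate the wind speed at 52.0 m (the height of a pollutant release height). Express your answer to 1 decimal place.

13.7 m/s

First find α: α = ln(V₂/V₁)/ln(z₂/z₁) = ln(11.6/9.65)/ln(23.0/9.19) = 0.18405/0.91738 = 0.2006
Extrapolate from 23.0 m to 52.0 m: V₃ = 11.6 × (52.0/23.0)^0.2006 = 11.6 × 1.1778 = 13.6626 m/s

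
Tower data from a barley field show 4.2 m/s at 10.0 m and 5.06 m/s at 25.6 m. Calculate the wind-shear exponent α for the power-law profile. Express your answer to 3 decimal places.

α ≈ 0.198

Power law: V₂/V₁ = (z₂/z₁)^α ⇒ α = ln(V₂/V₁) / ln(z₂/z₁)
α = ln(5.06/4.2) / ln(25.6/10.0) = ln(1.2048) / ln(2.5600)
  = 0.18628 / 0.94001 = 0.19817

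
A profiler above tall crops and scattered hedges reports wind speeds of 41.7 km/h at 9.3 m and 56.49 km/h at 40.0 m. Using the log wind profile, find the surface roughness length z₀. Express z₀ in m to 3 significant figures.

Log law: V(z) ∝ ln(z/z₀). With r = V₁/V₂ = 41.7/56.49 = 0.73818,
r · ln(z₂/z₀) = ln(z₁/z₀) ⇒ ln z₀ = (ln z₁ − r·ln z₂)/(1 − r)
ln z₀ = (2.23001 − 0.73818×3.68888) / 0.26182 = -1.8832
z₀ = exp(-1.8832) = 0.1521 m

z₀ ≈ 0.152 m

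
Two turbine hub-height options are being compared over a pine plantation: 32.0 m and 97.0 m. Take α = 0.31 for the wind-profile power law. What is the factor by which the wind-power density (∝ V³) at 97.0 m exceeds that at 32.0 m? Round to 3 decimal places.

Speed ratio: V_B/V_A = (z_B/z_A)^α = (97.0/32.0)^0.31 = (3.0312)^0.31 = 1.41027
Power-density ratio: P_B/P_A = (V_B/V_A)³ = (1.41027)³ = 2.80484

2.805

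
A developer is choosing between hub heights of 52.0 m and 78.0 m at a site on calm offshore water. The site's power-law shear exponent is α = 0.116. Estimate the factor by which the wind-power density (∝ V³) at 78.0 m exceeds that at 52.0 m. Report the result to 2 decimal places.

Speed ratio: V_B/V_A = (z_B/z_A)^α = (78.0/52.0)^0.116 = (1.5000)^0.116 = 1.04816
Power-density ratio: P_B/P_A = (V_B/V_A)³ = (1.04816)³ = 1.15154

1.15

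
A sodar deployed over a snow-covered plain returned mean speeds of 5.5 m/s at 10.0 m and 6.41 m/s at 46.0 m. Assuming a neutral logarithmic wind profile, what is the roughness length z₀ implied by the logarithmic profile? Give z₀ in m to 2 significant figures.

z₀ ≈ 0.00099 m

Log law: V(z) ∝ ln(z/z₀). With r = V₁/V₂ = 5.5/6.41 = 0.85803,
r · ln(z₂/z₀) = ln(z₁/z₀) ⇒ ln z₀ = (ln z₁ − r·ln z₂)/(1 − r)
ln z₀ = (2.30259 − 0.85803×3.82864) / 0.14197 = -6.9208
z₀ = exp(-6.9208) = 0.0009870 m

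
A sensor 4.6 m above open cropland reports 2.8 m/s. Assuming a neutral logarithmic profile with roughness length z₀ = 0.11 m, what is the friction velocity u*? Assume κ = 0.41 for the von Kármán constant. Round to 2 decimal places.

Log law: V(z) = (u*/κ) · ln(z/z₀) ⇒ u* = κ · V / ln(z/z₀)
u* = 0.41 × 2.8 / ln(4.6/0.11) = 0.41 × 2.8 / 3.7333
   = 1.1480 / 3.7333 = 0.3075 m/s

u* ≈ 0.31 m/s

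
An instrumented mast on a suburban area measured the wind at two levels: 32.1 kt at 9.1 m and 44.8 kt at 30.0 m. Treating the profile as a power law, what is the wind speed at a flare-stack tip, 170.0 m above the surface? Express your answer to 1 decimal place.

72.7 kt

First find α: α = ln(V₂/V₁)/ln(z₂/z₁) = ln(44.8/32.1)/ln(30.0/9.1) = 0.33335/1.19292 = 0.2794
Extrapolate from 30.0 m to 170.0 m: V₃ = 44.8 × (170.0/30.0)^0.2794 = 44.8 × 1.6237 = 72.7426 kt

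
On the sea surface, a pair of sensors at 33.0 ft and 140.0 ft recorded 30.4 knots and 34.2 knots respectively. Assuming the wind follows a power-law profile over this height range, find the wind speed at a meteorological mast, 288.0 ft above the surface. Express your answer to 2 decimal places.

36.27 knots

First find α: α = ln(V₂/V₁)/ln(z₂/z₁) = ln(34.2/30.4)/ln(140.0/33.0) = 0.11778/1.44513 = 0.0815
Extrapolate from 140.0 ft to 288.0 ft: V₃ = 34.2 × (288.0/140.0)^0.0815 = 34.2 × 1.0606 = 36.2709 knots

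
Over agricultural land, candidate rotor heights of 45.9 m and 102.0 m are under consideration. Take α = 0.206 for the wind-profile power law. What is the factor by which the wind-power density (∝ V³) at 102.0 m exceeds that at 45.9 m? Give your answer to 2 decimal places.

1.64

Speed ratio: V_B/V_A = (z_B/z_A)^α = (102.0/45.9)^0.206 = (2.2222)^0.206 = 1.17879
Power-density ratio: P_B/P_A = (V_B/V_A)³ = (1.17879)³ = 1.63800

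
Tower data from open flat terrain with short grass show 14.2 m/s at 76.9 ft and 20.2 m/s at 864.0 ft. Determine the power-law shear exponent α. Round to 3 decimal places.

α ≈ 0.146

Power law: V₂/V₁ = (z₂/z₁)^α ⇒ α = ln(V₂/V₁) / ln(z₂/z₁)
α = ln(20.2/14.2) / ln(864.0/76.9) = ln(1.4225) / ln(11.2354)
  = 0.35244 / 2.41907 = 0.14569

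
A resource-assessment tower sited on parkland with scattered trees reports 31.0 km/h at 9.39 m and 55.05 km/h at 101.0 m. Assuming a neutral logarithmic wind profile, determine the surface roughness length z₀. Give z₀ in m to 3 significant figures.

z₀ ≈ 0.439 m

Log law: V(z) ∝ ln(z/z₀). With r = V₁/V₂ = 31.0/55.05 = 0.56312,
r · ln(z₂/z₀) = ln(z₁/z₀) ⇒ ln z₀ = (ln z₁ − r·ln z₂)/(1 − r)
ln z₀ = (2.23965 − 0.56312×4.61512) / 0.43688 = -0.8223
z₀ = exp(-0.8223) = 0.4394 m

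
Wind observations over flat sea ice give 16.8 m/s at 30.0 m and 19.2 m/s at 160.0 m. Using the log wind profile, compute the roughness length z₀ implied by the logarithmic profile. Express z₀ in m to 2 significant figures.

z₀ ≈ 0.00024 m

Log law: V(z) ∝ ln(z/z₀). With r = V₁/V₂ = 16.8/19.2 = 0.87500,
r · ln(z₂/z₀) = ln(z₁/z₀) ⇒ ln z₀ = (ln z₁ − r·ln z₂)/(1 − r)
ln z₀ = (3.40120 − 0.87500×5.07517) / 0.12500 = -8.3166
z₀ = exp(-8.3166) = 0.0002444 m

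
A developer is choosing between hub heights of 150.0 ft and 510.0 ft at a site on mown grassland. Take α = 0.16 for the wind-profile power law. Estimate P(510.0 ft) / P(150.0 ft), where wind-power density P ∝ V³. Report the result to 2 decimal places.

1.80

Speed ratio: V_B/V_A = (z_B/z_A)^α = (510.0/150.0)^0.16 = (3.4000)^0.16 = 1.21629
Power-density ratio: P_B/P_A = (V_B/V_A)³ = (1.21629)³ = 1.79933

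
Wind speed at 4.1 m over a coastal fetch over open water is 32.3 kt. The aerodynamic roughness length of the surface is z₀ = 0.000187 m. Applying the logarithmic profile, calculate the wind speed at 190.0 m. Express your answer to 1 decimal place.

Log law: V(z) ∝ ln(z/z₀), so V₂/V₁ = ln(z₂/z₀) / ln(z₁/z₀).
ln(190.0/0.000187) = 13.8314, ln(4.1/0.000187) = 9.9954
V₂ = 32.3 × 13.8314/9.9954 = 32.3 × 1.3838 = 44.6961 kt

44.7 kt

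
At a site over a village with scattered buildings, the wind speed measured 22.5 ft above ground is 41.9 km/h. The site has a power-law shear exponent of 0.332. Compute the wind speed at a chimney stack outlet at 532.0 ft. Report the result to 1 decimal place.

Power-law profile: V₂ = V₁ · (z₂/z₁)^α
V₂ = 41.9 × (532.0/22.5)^0.332 = 41.9 × (23.6444)^0.332
    = 41.9 × 2.8581 = 119.7546 km/h

119.8 km/h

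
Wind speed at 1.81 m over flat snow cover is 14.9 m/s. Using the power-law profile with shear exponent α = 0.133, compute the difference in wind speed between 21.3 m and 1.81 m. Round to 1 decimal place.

5.8 m/s

Power law: V₂ = V₁ · (z₂/z₁)^α = 14.9 × (11.7680)^0.133 = 20.6819 m/s
ΔV = 20.6819 − 14.9 = 5.7819 m/s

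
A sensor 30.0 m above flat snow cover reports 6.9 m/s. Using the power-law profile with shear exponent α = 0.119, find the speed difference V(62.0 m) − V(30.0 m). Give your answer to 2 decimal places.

0.62 m/s

Power law: V₂ = V₁ · (z₂/z₁)^α = 6.9 × (2.0667)^0.119 = 7.5226 m/s
ΔV = 7.5226 − 6.9 = 0.6226 m/s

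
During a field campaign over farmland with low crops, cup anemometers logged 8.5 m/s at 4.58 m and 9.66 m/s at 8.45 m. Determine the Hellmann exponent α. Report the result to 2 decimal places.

α ≈ 0.21

Power law: V₂/V₁ = (z₂/z₁)^α ⇒ α = ln(V₂/V₁) / ln(z₂/z₁)
α = ln(9.66/8.5) / ln(8.45/4.58) = ln(1.1365) / ln(1.8450)
  = 0.12793 / 0.61247 = 0.20887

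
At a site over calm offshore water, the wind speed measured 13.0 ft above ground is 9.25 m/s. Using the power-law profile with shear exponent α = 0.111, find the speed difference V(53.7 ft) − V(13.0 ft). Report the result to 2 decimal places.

1.58 m/s

Power law: V₂ = V₁ · (z₂/z₁)^α = 9.25 × (4.1308)^0.111 = 10.8273 m/s
ΔV = 10.8273 − 9.25 = 1.5773 m/s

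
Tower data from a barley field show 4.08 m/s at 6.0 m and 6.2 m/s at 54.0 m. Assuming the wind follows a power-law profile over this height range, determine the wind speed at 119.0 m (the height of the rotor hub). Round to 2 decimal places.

First find α: α = ln(V₂/V₁)/ln(z₂/z₁) = ln(6.2/4.08)/ln(54.0/6.0) = 0.41845/2.19722 = 0.1904
Extrapolate from 54.0 m to 119.0 m: V₃ = 6.2 × (119.0/54.0)^0.1904 = 6.2 × 1.1624 = 7.2068 m/s

7.21 m/s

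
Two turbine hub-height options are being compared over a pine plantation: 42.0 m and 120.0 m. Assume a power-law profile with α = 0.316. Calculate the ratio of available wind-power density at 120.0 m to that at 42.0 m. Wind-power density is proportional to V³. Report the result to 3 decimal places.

Speed ratio: V_B/V_A = (z_B/z_A)^α = (120.0/42.0)^0.316 = (2.8571)^0.316 = 1.39340
Power-density ratio: P_B/P_A = (V_B/V_A)³ = (1.39340)³ = 2.70535

2.705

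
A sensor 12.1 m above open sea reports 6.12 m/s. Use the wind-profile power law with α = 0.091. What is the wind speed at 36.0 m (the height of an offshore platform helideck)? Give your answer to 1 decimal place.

6.8 m/s

Power-law profile: V₂ = V₁ · (z₂/z₁)^α
V₂ = 6.12 × (36.0/12.1)^0.091 = 6.12 × (2.9752)^0.091
    = 6.12 × 1.1043 = 6.7584 m/s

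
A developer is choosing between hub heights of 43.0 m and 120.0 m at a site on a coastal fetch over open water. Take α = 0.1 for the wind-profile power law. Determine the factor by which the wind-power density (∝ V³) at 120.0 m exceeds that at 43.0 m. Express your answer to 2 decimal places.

1.36

Speed ratio: V_B/V_A = (z_B/z_A)^α = (120.0/43.0)^0.1 = (2.7907)^0.1 = 1.10808
Power-density ratio: P_B/P_A = (V_B/V_A)³ = (1.10808)³ = 1.36055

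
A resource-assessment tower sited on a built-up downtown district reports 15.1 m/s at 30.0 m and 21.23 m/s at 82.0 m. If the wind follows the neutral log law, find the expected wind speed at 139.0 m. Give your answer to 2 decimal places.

24.45 m/s

Log law: V ∝ ln(z/z₀). From the pair, with r = V₁/V₂ = 0.71126,
ln z₀ = (ln z₁ − r·ln z₂)/(1 − r) = (3.4012 − 0.71126×4.4067)/0.28874 = 0.9243 → z₀ = 2.520 m
V₃ = V₁ · ln(z₃/z₀)/ln(z₁/z₀) = 15.1 × 4.0102/2.4769 = 24.4474 m/s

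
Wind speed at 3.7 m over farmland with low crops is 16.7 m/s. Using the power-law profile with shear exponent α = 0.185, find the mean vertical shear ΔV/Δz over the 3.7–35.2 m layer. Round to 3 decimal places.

Power law: V₂ = V₁ · (z₂/z₁)^α = 16.7 × (9.5135)^0.185 = 25.3343 m/s
ΔV/Δz = (25.3343 − 16.7)/(35.2 − 3.7) = 8.6343/31.5000 = 0.27411 m/s/m

0.274 m/s/m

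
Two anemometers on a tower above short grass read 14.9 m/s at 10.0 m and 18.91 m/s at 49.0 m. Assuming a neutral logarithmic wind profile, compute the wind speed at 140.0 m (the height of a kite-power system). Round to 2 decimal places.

21.56 m/s

Log law: V ∝ ln(z/z₀). From the pair, with r = V₁/V₂ = 0.78794,
ln z₀ = (ln z₁ − r·ln z₂)/(1 − r) = (2.3026 − 0.78794×3.8918)/0.21206 = -3.6026 → z₀ = 0.02725 m
V₃ = V₁ · ln(z₃/z₀)/ln(z₁/z₀) = 14.9 × 8.5442/5.9051 = 21.5589 m/s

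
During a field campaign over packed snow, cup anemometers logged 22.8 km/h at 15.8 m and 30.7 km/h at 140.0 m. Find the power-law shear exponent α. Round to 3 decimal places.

α ≈ 0.136

Power law: V₂/V₁ = (z₂/z₁)^α ⇒ α = ln(V₂/V₁) / ln(z₂/z₁)
α = ln(30.7/22.8) / ln(140.0/15.8) = ln(1.3465) / ln(8.8608)
  = 0.29750 / 2.18163 = 0.13637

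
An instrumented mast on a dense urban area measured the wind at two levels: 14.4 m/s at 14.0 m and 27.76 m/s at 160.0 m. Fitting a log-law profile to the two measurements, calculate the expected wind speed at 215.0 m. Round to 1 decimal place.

29.4 m/s

Log law: V ∝ ln(z/z₀). From the pair, with r = V₁/V₂ = 0.51873,
ln z₀ = (ln z₁ − r·ln z₂)/(1 − r) = (2.6391 − 0.51873×5.0752)/0.48127 = 0.0133 → z₀ = 1.013 m
V₃ = V₁ · ln(z₃/z₀)/ln(z₁/z₀) = 14.4 × 5.3573/2.6258 = 29.3804 m/s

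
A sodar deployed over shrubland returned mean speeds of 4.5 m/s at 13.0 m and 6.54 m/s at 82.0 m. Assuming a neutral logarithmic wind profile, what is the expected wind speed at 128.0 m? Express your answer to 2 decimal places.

7.03 m/s

Log law: V ∝ ln(z/z₀). From the pair, with r = V₁/V₂ = 0.68807,
ln z₀ = (ln z₁ − r·ln z₂)/(1 − r) = (2.5649 − 0.68807×4.4067)/0.31193 = -1.4978 → z₀ = 0.2236 m
V₃ = V₁ · ln(z₃/z₀)/ln(z₁/z₀) = 4.5 × 6.3498/4.0627 = 7.0332 m/s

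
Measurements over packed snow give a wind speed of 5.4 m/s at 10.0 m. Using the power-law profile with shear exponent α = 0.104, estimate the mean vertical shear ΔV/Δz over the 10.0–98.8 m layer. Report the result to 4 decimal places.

Power law: V₂ = V₁ · (z₂/z₁)^α = 5.4 × (9.8800)^0.104 = 6.8525 m/s
ΔV/Δz = (6.8525 − 5.4)/(98.8 − 10.0) = 1.4525/88.8000 = 0.01636 m/s/m

0.0164 m/s/m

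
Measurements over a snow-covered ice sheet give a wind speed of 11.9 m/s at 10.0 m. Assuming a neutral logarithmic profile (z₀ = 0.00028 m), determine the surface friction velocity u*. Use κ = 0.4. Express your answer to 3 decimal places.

Log law: V(z) = (u*/κ) · ln(z/z₀) ⇒ u* = κ · V / ln(z/z₀)
u* = 0.4 × 11.9 / ln(10.0/0.00028) = 0.4 × 11.9 / 10.4833
   = 4.7600 / 10.4833 = 0.4541 m/s

u* ≈ 0.454 m/s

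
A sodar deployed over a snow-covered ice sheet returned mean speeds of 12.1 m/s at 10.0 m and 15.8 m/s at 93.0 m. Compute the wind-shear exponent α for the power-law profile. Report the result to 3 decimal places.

Power law: V₂/V₁ = (z₂/z₁)^α ⇒ α = ln(V₂/V₁) / ln(z₂/z₁)
α = ln(15.8/12.1) / ln(93.0/10.0) = ln(1.3058) / ln(9.3000)
  = 0.26680 / 2.23001 = 0.11964

α ≈ 0.120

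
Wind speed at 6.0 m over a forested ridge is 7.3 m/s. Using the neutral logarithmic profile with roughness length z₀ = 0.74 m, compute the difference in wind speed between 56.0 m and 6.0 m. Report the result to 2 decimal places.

7.79 m/s

Log law: V₂ = V₁ · ln(z₂/z₀)/ln(z₁/z₀) = 7.3 × 4.3265/2.0929 = 15.0909 m/s
ΔV = 15.0909 − 7.3 = 7.7909 m/s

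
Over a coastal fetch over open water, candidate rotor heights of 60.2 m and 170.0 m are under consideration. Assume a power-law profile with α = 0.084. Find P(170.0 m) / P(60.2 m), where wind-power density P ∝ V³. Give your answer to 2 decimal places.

Speed ratio: V_B/V_A = (z_B/z_A)^α = (170.0/60.2)^0.084 = (2.8239)^0.084 = 1.09112
Power-density ratio: P_B/P_A = (V_B/V_A)³ = (1.09112)³ = 1.29902

1.30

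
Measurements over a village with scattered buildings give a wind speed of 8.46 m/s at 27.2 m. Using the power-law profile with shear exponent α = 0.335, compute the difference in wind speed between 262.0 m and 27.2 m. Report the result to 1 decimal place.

Power law: V₂ = V₁ · (z₂/z₁)^α = 8.46 × (9.6324)^0.335 = 18.0684 m/s
ΔV = 18.0684 − 8.46 = 9.6084 m/s

9.6 m/s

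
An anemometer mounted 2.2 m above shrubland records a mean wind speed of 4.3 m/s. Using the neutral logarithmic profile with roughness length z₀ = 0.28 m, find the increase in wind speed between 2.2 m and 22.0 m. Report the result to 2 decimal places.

Log law: V₂ = V₁ · ln(z₂/z₀)/ln(z₁/z₀) = 4.3 × 4.3640/2.0614 = 9.1030 m/s
ΔV = 9.1030 − 4.3 = 4.8030 m/s

4.80 m/s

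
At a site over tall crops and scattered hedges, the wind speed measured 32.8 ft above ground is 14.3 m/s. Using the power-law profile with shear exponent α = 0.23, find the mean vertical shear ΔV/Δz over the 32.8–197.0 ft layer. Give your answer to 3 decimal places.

Power law: V₂ = V₁ · (z₂/z₁)^α = 14.3 × (6.0061)^0.23 = 21.5979 m/s
ΔV/Δz = (21.5979 − 14.3)/(197.0 − 32.8) = 7.2979/164.2000 = 0.04445 m/s/ft

0.044 m/s/ft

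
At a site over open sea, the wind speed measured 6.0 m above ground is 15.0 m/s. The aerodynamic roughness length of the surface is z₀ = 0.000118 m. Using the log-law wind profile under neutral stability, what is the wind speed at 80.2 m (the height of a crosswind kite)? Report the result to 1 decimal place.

18.6 m/s

Log law: V(z) ∝ ln(z/z₀), so V₂/V₁ = ln(z₂/z₀) / ln(z₁/z₀).
ln(80.2/0.000118) = 13.4293, ln(6.0/0.000118) = 10.8366
V₂ = 15.0 × 13.4293/10.8366 = 15.0 × 1.2393 = 18.5889 m/s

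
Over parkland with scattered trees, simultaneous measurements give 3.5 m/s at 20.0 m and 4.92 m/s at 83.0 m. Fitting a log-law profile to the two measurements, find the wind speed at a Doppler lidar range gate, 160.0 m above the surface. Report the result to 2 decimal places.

Log law: V ∝ ln(z/z₀). From the pair, with r = V₁/V₂ = 0.71138,
ln z₀ = (ln z₁ − r·ln z₂)/(1 − r) = (2.9957 − 0.71138×4.4188)/0.28862 = -0.5119 → z₀ = 0.5993 m
V₃ = V₁ · ln(z₃/z₀)/ln(z₁/z₀) = 3.5 × 5.5871/3.5077 = 5.5749 m/s

5.57 m/s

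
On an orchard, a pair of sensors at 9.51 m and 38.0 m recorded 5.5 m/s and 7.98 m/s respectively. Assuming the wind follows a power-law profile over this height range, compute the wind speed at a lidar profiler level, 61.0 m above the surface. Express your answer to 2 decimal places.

First find α: α = ln(V₂/V₁)/ln(z₂/z₁) = ln(7.98/5.5)/ln(38.0/9.51) = 0.37219/1.38524 = 0.2687
Extrapolate from 38.0 m to 61.0 m: V₃ = 7.98 × (61.0/38.0)^0.2687 = 7.98 × 1.1356 = 9.0621 m/s

9.06 m/s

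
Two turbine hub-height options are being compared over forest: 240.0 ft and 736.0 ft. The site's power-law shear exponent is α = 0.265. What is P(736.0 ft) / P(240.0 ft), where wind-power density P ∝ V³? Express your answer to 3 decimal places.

2.437

Speed ratio: V_B/V_A = (z_B/z_A)^α = (736.0/240.0)^0.265 = (3.0667)^0.265 = 1.34576
Power-density ratio: P_B/P_A = (V_B/V_A)³ = (1.34576)³ = 2.43725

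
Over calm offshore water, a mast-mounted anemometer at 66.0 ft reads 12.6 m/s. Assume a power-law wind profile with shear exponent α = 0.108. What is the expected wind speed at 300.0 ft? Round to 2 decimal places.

14.84 m/s

Power-law profile: V₂ = V₁ · (z₂/z₁)^α
V₂ = 12.6 × (300.0/66.0)^0.108 = 12.6 × (4.5455)^0.108
    = 12.6 × 1.1777 = 14.8385 m/s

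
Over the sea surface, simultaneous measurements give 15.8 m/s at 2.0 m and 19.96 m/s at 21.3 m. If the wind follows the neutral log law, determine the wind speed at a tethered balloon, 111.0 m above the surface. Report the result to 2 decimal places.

22.86 m/s

Log law: V ∝ ln(z/z₀). From the pair, with r = V₁/V₂ = 0.79158,
ln z₀ = (ln z₁ − r·ln z₂)/(1 − r) = (0.6931 − 0.79158×3.0587)/0.20842 = -8.2914 → z₀ = 0.0002507 m
V₃ = V₁ · ln(z₃/z₀)/ln(z₁/z₀) = 15.8 × 13.0010/8.9846 = 22.8631 m/s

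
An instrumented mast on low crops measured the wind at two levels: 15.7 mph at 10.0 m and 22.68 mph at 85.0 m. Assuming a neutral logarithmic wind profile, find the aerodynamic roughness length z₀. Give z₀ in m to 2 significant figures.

z₀ ≈ 0.081 m

Log law: V(z) ∝ ln(z/z₀). With r = V₁/V₂ = 15.7/22.68 = 0.69224,
r · ln(z₂/z₀) = ln(z₁/z₀) ⇒ ln z₀ = (ln z₁ − r·ln z₂)/(1 − r)
ln z₀ = (2.30259 − 0.69224×4.44265) / 0.30776 = -2.5110
z₀ = exp(-2.5110) = 0.08118 m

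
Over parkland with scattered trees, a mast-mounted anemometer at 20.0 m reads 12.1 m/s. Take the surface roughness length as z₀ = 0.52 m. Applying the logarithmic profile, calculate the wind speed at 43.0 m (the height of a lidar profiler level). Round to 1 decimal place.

Log law: V(z) ∝ ln(z/z₀), so V₂/V₁ = ln(z₂/z₀) / ln(z₁/z₀).
ln(43.0/0.52) = 4.4151, ln(20.0/0.52) = 3.6497
V₂ = 12.1 × 4.4151/3.6497 = 12.1 × 1.2097 = 14.6378 m/s

14.6 m/s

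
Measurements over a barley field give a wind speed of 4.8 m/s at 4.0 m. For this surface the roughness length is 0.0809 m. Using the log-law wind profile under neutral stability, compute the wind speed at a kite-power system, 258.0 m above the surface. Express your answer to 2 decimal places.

9.93 m/s

Log law: V(z) ∝ ln(z/z₀), so V₂/V₁ = ln(z₂/z₀) / ln(z₁/z₀).
ln(258.0/0.0809) = 8.0675, ln(4.0/0.0809) = 3.9008
V₂ = 4.8 × 8.0675/3.9008 = 4.8 × 2.0681 = 9.9271 m/s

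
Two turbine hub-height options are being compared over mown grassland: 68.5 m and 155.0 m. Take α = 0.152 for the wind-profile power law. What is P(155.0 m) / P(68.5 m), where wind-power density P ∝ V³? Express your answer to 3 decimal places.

1.451

Speed ratio: V_B/V_A = (z_B/z_A)^α = (155.0/68.5)^0.152 = (2.2628)^0.152 = 1.13215
Power-density ratio: P_B/P_A = (V_B/V_A)³ = (1.13215)³ = 1.45116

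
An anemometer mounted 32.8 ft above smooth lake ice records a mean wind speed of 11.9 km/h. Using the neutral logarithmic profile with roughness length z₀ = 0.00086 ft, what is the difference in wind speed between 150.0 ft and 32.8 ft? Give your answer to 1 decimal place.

1.7 km/h

Log law: V₂ = V₁ · ln(z₂/z₀)/ln(z₁/z₀) = 11.9 × 12.0692/10.5490 = 13.6149 km/h
ΔV = 13.6149 − 11.9 = 1.7149 km/h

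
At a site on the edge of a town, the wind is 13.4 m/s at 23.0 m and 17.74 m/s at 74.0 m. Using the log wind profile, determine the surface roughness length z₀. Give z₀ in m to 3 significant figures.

Log law: V(z) ∝ ln(z/z₀). With r = V₁/V₂ = 13.4/17.74 = 0.75536,
r · ln(z₂/z₀) = ln(z₁/z₀) ⇒ ln z₀ = (ln z₁ − r·ln z₂)/(1 − r)
ln z₀ = (3.13549 − 0.75536×4.30407) / 0.24464 = -0.4725
z₀ = exp(-0.4725) = 0.6234 m

z₀ ≈ 0.623 m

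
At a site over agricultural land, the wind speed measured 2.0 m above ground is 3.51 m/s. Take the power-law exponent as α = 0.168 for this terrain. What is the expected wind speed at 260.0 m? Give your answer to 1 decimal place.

Power-law profile: V₂ = V₁ · (z₂/z₁)^α
V₂ = 3.51 × (260.0/2.0)^0.168 = 3.51 × (130.0000)^0.168
    = 3.51 × 2.2654 = 7.9515 m/s

8.0 m/s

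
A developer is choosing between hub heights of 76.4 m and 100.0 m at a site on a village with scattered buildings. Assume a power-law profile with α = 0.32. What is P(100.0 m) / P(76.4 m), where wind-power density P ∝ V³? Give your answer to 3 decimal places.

1.295

Speed ratio: V_B/V_A = (z_B/z_A)^α = (100.0/76.4)^0.32 = (1.3089)^0.32 = 1.08996
Power-density ratio: P_B/P_A = (V_B/V_A)³ = (1.08996)³ = 1.29488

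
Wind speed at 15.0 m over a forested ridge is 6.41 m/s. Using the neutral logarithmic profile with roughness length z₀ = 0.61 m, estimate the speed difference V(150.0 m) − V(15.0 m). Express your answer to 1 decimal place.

Log law: V₂ = V₁ · ln(z₂/z₀)/ln(z₁/z₀) = 6.41 × 5.5049/3.2023 = 11.0190 m/s
ΔV = 11.0190 − 6.41 = 4.6090 m/s

4.6 m/s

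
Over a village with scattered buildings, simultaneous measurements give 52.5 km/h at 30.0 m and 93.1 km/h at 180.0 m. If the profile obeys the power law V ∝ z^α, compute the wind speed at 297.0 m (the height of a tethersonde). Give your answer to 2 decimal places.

First find α: α = ln(V₂/V₁)/ln(z₂/z₁) = ln(93.1/52.5)/ln(180.0/30.0) = 0.57286/1.79176 = 0.3197
Extrapolate from 180.0 m to 297.0 m: V₃ = 93.1 × (297.0/180.0)^0.3197 = 93.1 × 1.1736 = 109.2656 km/h

109.27 km/h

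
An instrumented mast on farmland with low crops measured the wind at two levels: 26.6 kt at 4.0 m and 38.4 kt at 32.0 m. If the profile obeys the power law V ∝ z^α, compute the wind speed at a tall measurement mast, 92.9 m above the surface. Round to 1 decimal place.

46.4 kt

First find α: α = ln(V₂/V₁)/ln(z₂/z₁) = ln(38.4/26.6)/ln(32.0/4.0) = 0.36715/2.07944 = 0.1766
Extrapolate from 32.0 m to 92.9 m: V₃ = 38.4 × (92.9/32.0)^0.1766 = 38.4 × 1.2070 = 46.3505 kt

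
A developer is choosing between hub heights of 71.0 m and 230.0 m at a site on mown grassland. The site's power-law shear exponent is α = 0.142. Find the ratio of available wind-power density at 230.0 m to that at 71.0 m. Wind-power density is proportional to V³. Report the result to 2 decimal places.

Speed ratio: V_B/V_A = (z_B/z_A)^α = (230.0/71.0)^0.142 = (3.2394)^0.142 = 1.18164
Power-density ratio: P_B/P_A = (V_B/V_A)³ = (1.18164)³ = 1.64991

1.65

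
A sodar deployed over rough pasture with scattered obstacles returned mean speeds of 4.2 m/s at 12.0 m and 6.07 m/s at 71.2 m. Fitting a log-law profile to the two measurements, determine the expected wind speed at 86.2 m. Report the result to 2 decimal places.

6.27 m/s

Log law: V ∝ ln(z/z₀). From the pair, with r = V₁/V₂ = 0.69193,
ln z₀ = (ln z₁ − r·ln z₂)/(1 − r) = (2.4849 − 0.69193×4.2655)/0.30807 = -1.5143 → z₀ = 0.2200 m
V₃ = V₁ · ln(z₃/z₀)/ln(z₁/z₀) = 4.2 × 5.9709/3.9992 = 6.2708 m/s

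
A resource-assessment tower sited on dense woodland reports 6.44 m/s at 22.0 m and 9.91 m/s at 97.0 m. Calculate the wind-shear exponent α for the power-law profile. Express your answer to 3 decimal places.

Power law: V₂/V₁ = (z₂/z₁)^α ⇒ α = ln(V₂/V₁) / ln(z₂/z₁)
α = ln(9.91/6.44) / ln(97.0/22.0) = ln(1.5388) / ln(4.4091)
  = 0.43102 / 1.48367 = 0.29051

α ≈ 0.291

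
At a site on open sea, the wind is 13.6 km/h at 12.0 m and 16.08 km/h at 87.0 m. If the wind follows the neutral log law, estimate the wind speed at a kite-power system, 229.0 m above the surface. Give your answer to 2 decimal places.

Log law: V ∝ ln(z/z₀). From the pair, with r = V₁/V₂ = 0.84577,
ln z₀ = (ln z₁ − r·ln z₂)/(1 − r) = (2.4849 − 0.84577×4.4659)/0.15423 = -8.3786 → z₀ = 0.0002297 m
V₃ = V₁ · ln(z₃/z₀)/ln(z₁/z₀) = 13.6 × 13.8124/10.8636 = 17.2916 km/h

17.29 km/h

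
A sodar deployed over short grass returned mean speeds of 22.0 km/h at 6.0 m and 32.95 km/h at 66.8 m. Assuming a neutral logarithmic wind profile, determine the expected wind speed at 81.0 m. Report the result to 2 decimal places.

33.83 km/h

Log law: V ∝ ln(z/z₀). From the pair, with r = V₁/V₂ = 0.66768,
ln z₀ = (ln z₁ − r·ln z₂)/(1 − r) = (1.7918 − 0.66768×4.2017)/0.33232 = -3.0501 → z₀ = 0.04735 m
V₃ = V₁ · ln(z₃/z₀)/ln(z₁/z₀) = 22.0 × 7.4446/4.8419 = 33.8258 km/h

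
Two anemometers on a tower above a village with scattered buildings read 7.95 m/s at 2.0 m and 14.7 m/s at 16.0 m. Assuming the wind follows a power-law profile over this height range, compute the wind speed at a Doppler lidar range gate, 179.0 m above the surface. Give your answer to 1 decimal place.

30.0 m/s

First find α: α = ln(V₂/V₁)/ln(z₂/z₁) = ln(14.7/7.95)/ln(16.0/2.0) = 0.61468/2.07944 = 0.2956
Extrapolate from 16.0 m to 179.0 m: V₃ = 14.7 × (179.0/16.0)^0.2956 = 14.7 × 2.0417 = 30.0137 m/s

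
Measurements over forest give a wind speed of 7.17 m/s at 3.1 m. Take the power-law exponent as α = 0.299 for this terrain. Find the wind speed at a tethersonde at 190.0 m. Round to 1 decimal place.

24.5 m/s

Power-law profile: V₂ = V₁ · (z₂/z₁)^α
V₂ = 7.17 × (190.0/3.1)^0.299 = 7.17 × (61.2903)^0.299
    = 7.17 × 3.4232 = 24.5442 m/s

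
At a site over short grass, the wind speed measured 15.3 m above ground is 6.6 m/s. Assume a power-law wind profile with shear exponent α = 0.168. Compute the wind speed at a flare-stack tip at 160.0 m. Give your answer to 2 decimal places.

Power-law profile: V₂ = V₁ · (z₂/z₁)^α
V₂ = 6.6 × (160.0/15.3)^0.168 = 6.6 × (10.4575)^0.168
    = 6.6 × 1.4834 = 9.7906 m/s

9.79 m/s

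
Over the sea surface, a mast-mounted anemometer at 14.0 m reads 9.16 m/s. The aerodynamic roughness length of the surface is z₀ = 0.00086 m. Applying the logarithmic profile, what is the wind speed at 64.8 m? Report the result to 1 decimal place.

10.6 m/s

Log law: V(z) ∝ ln(z/z₀), so V₂/V₁ = ln(z₂/z₀) / ln(z₁/z₀).
ln(64.8/0.00086) = 11.2299, ln(14.0/0.00086) = 9.6976
V₂ = 9.16 × 11.2299/9.6976 = 9.16 × 1.1580 = 10.6073 m/s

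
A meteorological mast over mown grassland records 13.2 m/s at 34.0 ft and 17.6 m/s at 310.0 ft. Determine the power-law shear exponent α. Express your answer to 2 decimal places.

α ≈ 0.13

Power law: V₂/V₁ = (z₂/z₁)^α ⇒ α = ln(V₂/V₁) / ln(z₂/z₁)
α = ln(17.6/13.2) / ln(310.0/34.0) = ln(1.3333) / ln(9.1176)
  = 0.28768 / 2.21021 = 0.13016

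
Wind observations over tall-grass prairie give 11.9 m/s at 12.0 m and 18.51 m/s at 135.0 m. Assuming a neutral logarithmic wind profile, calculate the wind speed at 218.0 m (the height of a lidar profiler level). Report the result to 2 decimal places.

Log law: V ∝ ln(z/z₀). From the pair, with r = V₁/V₂ = 0.64290,
ln z₀ = (ln z₁ − r·ln z₂)/(1 − r) = (2.4849 − 0.64290×4.9053)/0.35710 = -1.8725 → z₀ = 0.1537 m
V₃ = V₁ · ln(z₃/z₀)/ln(z₁/z₀) = 11.9 × 7.2570/4.3574 = 19.8187 m/s

19.82 m/s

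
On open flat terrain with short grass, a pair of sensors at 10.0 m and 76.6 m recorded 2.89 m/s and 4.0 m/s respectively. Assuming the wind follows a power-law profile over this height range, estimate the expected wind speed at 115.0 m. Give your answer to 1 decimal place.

First find α: α = ln(V₂/V₁)/ln(z₂/z₁) = ln(4.0/2.89)/ln(76.6/10.0) = 0.32504/2.03601 = 0.1596
Extrapolate from 76.6 m to 115.0 m: V₃ = 4.0 × (115.0/76.6)^0.1596 = 4.0 × 1.0670 = 4.2681 m/s

4.3 m/s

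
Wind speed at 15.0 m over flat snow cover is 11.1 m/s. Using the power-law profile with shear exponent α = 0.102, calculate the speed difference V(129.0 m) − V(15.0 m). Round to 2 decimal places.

2.72 m/s

Power law: V₂ = V₁ · (z₂/z₁)^α = 11.1 × (8.6000)^0.102 = 13.8243 m/s
ΔV = 13.8243 − 11.1 = 2.7243 m/s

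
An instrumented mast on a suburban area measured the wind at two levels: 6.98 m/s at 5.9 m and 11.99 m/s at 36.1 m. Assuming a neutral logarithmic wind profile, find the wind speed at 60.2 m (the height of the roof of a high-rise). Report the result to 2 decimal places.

13.40 m/s

Log law: V ∝ ln(z/z₀). From the pair, with r = V₁/V₂ = 0.58215,
ln z₀ = (ln z₁ − r·ln z₂)/(1 − r) = (1.7750 − 0.58215×3.5863)/0.41785 = -0.7486 → z₀ = 0.4730 m
V₃ = V₁ · ln(z₃/z₀)/ln(z₁/z₀) = 6.98 × 4.8463/2.5236 = 13.4044 m/s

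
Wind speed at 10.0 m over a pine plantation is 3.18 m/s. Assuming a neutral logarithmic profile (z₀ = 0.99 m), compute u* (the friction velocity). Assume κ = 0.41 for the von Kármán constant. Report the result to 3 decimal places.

u* ≈ 0.564 m/s

Log law: V(z) = (u*/κ) · ln(z/z₀) ⇒ u* = κ · V / ln(z/z₀)
u* = 0.41 × 3.18 / ln(10.0/0.99) = 0.41 × 3.18 / 2.3126
   = 1.3038 / 2.3126 = 0.5638 m/s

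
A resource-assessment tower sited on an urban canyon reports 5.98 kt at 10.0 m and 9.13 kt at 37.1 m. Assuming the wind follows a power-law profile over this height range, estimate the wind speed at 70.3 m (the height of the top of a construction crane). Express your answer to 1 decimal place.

First find α: α = ln(V₂/V₁)/ln(z₂/z₁) = ln(9.13/5.98)/ln(37.1/10.0) = 0.42315/1.31103 = 0.3228
Extrapolate from 37.1 m to 70.3 m: V₃ = 9.13 × (70.3/37.1)^0.3228 = 9.13 × 1.2291 = 11.2218 kt

11.2 kt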